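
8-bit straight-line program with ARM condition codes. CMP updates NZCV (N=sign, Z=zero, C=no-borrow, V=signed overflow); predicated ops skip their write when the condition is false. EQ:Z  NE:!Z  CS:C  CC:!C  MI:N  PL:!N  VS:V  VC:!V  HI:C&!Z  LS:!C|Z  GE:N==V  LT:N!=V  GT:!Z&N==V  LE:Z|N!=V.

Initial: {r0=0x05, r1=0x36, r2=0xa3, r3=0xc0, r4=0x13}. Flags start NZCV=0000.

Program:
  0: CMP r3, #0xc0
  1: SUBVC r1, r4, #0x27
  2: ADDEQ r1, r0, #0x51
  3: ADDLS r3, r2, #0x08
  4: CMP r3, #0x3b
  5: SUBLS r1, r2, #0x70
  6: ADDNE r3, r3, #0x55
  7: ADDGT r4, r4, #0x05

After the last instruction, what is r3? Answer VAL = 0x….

[0] flags=0110 → (cmp)
[1] flags=0110 VC?T → r1=0xec
[2] flags=0110 EQ?T → r1=0x56
[3] flags=0110 LS?T → r3=0xab
[4] flags=0011 → (cmp)
[5] flags=0011 LS?F → skip
[6] flags=0011 NE?T → r3=0x00
[7] flags=0011 GT?F → skip

VAL = 0x00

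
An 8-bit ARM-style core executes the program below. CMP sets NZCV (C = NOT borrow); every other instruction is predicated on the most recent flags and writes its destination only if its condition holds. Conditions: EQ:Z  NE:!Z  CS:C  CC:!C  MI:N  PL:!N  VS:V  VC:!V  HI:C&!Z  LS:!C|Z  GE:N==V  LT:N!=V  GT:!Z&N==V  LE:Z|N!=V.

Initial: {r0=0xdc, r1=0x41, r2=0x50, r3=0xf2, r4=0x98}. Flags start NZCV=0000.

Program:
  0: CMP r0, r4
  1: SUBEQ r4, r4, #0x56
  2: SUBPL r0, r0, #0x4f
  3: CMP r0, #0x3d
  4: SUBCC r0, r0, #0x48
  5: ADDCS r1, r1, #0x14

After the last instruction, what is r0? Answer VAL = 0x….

VAL = 0x8d

[0] flags=0010 → (cmp)
[1] flags=0010 EQ?F → skip
[2] flags=0010 PL?T → r0=0x8d
[3] flags=0011 → (cmp)
[4] flags=0011 CC?F → skip
[5] flags=0011 CS?T → r1=0x55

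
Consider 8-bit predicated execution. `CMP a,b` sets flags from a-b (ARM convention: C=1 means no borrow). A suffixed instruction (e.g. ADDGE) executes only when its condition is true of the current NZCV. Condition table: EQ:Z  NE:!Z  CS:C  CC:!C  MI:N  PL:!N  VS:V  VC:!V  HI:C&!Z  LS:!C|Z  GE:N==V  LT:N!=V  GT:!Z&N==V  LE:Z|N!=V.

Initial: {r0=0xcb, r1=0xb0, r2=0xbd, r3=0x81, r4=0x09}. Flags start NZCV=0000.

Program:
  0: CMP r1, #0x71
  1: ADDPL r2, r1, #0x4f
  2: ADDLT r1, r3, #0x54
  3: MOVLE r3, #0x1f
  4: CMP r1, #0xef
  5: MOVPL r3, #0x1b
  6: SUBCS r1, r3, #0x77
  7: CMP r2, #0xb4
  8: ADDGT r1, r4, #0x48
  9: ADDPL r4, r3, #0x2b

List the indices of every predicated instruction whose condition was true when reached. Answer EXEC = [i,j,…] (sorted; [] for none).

EXEC = [1,2,3,8,9]

0: ✓ CMP  NZCV=0011
1: ✓ ADDPL  r2←0xff
2: ✓ ADDLT  r1←0xd5
3: ✓ MOVLE  r3←0x1f
4: ✓ CMP  NZCV=1000
5: · MOVPL
6: · SUBCS
7: ✓ CMP  NZCV=0010
8: ✓ ADDGT  r1←0x51
9: ✓ ADDPL  r4←0x4a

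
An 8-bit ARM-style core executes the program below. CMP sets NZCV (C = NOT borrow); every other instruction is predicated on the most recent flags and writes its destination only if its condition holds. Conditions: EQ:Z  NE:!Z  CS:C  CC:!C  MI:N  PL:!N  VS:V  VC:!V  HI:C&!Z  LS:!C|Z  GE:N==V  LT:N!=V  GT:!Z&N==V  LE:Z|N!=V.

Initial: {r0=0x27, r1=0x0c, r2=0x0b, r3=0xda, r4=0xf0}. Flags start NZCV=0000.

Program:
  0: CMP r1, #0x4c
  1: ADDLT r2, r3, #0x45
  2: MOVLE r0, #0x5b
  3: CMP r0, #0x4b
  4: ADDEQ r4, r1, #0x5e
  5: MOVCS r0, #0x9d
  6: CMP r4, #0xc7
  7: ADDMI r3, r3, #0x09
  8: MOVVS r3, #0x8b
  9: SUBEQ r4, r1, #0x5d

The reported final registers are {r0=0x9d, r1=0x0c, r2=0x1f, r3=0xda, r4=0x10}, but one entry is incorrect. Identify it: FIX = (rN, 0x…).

[0] flags=1000 → (cmp)
[1] flags=1000 LT?T → r2=0x1f
[2] flags=1000 LE?T → r0=0x5b
[3] flags=0010 → (cmp)
[4] flags=0010 EQ?F → skip
[5] flags=0010 CS?T → r0=0x9d
[6] flags=0010 → (cmp)
[7] flags=0010 MI?F → skip
[8] flags=0010 VS?F → skip
[9] flags=0010 EQ?F → skip

FIX = (r4, 0xf0)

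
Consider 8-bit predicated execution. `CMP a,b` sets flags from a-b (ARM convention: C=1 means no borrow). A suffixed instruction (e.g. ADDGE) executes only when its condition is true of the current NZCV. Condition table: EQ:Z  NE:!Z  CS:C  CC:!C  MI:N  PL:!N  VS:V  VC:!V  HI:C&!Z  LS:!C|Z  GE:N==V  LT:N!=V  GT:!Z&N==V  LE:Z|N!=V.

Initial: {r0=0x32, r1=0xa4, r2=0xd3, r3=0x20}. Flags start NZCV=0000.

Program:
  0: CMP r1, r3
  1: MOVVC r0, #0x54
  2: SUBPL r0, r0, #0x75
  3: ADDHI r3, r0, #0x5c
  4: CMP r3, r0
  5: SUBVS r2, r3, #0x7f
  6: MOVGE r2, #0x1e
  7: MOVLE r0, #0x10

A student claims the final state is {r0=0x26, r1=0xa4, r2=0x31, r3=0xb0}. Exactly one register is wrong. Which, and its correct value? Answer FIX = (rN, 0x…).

FIX = (r0, 0x10)

0: ✓ CMP  NZCV=1010
1: ✓ MOVVC  r0←0x54
2: · SUBPL
3: ✓ ADDHI  r3←0xb0
4: ✓ CMP  NZCV=0011
5: ✓ SUBVS  r2←0x31
6: · MOVGE
7: ✓ MOVLE  r0←0x10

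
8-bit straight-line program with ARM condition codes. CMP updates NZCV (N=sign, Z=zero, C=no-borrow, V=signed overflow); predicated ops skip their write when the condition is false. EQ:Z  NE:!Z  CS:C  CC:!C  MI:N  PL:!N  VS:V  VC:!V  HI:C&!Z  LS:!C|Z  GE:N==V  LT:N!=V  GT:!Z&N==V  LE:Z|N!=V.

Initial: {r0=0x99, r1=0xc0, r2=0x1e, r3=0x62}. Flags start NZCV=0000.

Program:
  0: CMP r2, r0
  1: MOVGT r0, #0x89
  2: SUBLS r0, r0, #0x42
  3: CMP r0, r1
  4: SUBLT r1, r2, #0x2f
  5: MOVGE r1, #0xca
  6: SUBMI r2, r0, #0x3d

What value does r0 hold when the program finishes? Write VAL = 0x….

[0] flags=1001 → (cmp)
[1] flags=1001 GT?T → r0=0x89
[2] flags=1001 LS?T → r0=0x47
[3] flags=1001 → (cmp)
[4] flags=1001 LT?F → skip
[5] flags=1001 GE?T → r1=0xca
[6] flags=1001 MI?T → r2=0x0a

VAL = 0x47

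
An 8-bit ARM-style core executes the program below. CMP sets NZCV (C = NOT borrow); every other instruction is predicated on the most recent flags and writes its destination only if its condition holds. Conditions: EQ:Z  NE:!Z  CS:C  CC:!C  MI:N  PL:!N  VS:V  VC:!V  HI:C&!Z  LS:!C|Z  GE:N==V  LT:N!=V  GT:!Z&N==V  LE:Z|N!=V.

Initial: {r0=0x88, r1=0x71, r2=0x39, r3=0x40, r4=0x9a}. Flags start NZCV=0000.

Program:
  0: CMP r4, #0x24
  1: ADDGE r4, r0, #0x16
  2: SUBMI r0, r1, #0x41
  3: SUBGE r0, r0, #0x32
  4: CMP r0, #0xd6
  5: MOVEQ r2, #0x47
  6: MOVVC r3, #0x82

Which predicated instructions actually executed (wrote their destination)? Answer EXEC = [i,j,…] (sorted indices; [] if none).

EXEC = [6]

0: ✓ CMP  NZCV=0011
1: · ADDGE
2: · SUBMI
3: · SUBGE
4: ✓ CMP  NZCV=1000
5: · MOVEQ
6: ✓ MOVVC  r3←0x82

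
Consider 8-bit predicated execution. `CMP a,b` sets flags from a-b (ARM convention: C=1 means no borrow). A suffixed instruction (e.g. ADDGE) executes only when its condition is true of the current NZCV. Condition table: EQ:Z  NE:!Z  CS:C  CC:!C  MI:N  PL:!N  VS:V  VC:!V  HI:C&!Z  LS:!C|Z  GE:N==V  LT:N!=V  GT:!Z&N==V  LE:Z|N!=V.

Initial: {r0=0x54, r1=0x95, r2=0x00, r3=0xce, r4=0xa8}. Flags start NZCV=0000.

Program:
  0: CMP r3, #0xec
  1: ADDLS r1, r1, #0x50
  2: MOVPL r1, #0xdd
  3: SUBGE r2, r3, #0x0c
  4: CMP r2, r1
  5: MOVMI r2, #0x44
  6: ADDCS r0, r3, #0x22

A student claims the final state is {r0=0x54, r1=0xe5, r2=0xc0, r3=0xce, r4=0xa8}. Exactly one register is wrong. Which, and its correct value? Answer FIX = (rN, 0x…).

[0] flags=1000 → (cmp)
[1] flags=1000 LS?T → r1=0xe5
[2] flags=1000 PL?F → skip
[3] flags=1000 GE?F → skip
[4] flags=0000 → (cmp)
[5] flags=0000 MI?F → skip
[6] flags=0000 CS?F → skip

FIX = (r2, 0x00)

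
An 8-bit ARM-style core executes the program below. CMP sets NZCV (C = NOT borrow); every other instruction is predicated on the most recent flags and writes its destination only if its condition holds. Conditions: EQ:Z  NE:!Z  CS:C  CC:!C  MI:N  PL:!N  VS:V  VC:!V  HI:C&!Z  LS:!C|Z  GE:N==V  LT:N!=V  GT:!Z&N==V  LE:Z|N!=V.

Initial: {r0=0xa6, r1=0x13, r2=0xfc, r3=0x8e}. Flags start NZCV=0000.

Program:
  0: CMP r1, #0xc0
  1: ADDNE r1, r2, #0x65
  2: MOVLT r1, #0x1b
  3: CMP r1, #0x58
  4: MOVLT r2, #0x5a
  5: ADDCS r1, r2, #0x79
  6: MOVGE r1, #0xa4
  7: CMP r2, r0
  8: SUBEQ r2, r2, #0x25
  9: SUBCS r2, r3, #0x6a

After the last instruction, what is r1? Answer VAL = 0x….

VAL = 0xa4

0: ✓ CMP  NZCV=0000
1: ✓ ADDNE  r1←0x61
2: · MOVLT
3: ✓ CMP  NZCV=0010
4: · MOVLT
5: ✓ ADDCS  r1←0x75
6: ✓ MOVGE  r1←0xa4
7: ✓ CMP  NZCV=0010
8: · SUBEQ
9: ✓ SUBCS  r2←0x24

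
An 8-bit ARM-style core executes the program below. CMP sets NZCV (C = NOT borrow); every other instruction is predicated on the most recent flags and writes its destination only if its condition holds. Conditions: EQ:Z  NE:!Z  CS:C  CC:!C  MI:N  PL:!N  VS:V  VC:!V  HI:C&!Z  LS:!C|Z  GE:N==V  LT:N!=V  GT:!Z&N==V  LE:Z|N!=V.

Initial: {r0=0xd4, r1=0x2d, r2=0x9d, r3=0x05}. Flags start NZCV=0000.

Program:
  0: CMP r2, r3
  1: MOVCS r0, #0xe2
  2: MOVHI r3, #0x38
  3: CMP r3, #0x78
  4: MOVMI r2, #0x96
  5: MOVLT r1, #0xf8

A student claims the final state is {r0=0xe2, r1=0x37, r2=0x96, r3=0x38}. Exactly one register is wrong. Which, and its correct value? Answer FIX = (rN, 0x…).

[0] flags=1010 → (cmp)
[1] flags=1010 CS?T → r0=0xe2
[2] flags=1010 HI?T → r3=0x38
[3] flags=1000 → (cmp)
[4] flags=1000 MI?T → r2=0x96
[5] flags=1000 LT?T → r1=0xf8

FIX = (r1, 0xf8)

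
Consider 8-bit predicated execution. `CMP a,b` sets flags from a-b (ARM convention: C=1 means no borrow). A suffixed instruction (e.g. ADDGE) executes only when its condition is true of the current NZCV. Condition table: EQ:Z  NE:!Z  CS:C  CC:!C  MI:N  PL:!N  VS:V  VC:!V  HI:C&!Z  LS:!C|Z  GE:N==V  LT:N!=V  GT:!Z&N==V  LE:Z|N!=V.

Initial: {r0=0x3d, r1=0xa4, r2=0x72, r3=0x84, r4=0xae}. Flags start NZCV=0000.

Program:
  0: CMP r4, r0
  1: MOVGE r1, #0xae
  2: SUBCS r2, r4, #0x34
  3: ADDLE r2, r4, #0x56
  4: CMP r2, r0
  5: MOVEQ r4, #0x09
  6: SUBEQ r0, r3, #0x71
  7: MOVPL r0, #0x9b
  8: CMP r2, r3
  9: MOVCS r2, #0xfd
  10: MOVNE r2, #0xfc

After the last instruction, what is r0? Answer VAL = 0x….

[0] flags=0011 → (cmp)
[1] flags=0011 GE?F → skip
[2] flags=0011 CS?T → r2=0x7a
[3] flags=0011 LE?T → r2=0x04
[4] flags=1000 → (cmp)
[5] flags=1000 EQ?F → skip
[6] flags=1000 EQ?F → skip
[7] flags=1000 PL?F → skip
[8] flags=1001 → (cmp)
[9] flags=1001 CS?F → skip
[10] flags=1001 NE?T → r2=0xfc

VAL = 0x3d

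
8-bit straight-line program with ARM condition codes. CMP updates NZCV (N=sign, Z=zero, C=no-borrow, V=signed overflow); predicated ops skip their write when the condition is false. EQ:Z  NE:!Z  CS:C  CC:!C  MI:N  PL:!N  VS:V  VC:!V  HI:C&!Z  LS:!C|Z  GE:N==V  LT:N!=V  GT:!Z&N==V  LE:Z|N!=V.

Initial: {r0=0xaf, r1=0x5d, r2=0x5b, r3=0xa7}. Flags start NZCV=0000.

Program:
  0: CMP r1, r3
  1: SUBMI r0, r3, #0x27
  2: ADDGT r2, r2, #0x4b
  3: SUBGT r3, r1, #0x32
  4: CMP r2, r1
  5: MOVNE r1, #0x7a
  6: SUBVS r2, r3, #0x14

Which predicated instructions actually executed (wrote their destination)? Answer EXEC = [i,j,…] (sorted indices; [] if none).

0: ✓ CMP  NZCV=1001
1: ✓ SUBMI  r0←0x80
2: ✓ ADDGT  r2←0xa6
3: ✓ SUBGT  r3←0x2b
4: ✓ CMP  NZCV=0011
5: ✓ MOVNE  r1←0x7a
6: ✓ SUBVS  r2←0x17

EXEC = [1,2,3,5,6]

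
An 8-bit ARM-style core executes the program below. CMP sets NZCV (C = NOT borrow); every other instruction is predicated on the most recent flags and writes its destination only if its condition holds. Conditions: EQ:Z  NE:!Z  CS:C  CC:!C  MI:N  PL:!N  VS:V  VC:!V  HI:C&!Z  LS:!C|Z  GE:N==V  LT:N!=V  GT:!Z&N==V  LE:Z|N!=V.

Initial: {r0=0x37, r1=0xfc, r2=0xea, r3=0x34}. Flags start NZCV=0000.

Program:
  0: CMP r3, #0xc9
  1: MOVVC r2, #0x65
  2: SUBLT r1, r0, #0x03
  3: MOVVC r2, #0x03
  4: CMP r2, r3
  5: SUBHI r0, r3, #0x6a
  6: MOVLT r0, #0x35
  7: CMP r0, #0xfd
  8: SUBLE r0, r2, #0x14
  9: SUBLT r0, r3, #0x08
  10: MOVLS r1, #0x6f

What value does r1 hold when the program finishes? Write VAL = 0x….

VAL = 0x6f

[0] flags=0000 → (cmp)
[1] flags=0000 VC?T → r2=0x65
[2] flags=0000 LT?F → skip
[3] flags=0000 VC?T → r2=0x03
[4] flags=1000 → (cmp)
[5] flags=1000 HI?F → skip
[6] flags=1000 LT?T → r0=0x35
[7] flags=0000 → (cmp)
[8] flags=0000 LE?F → skip
[9] flags=0000 LT?F → skip
[10] flags=0000 LS?T → r1=0x6f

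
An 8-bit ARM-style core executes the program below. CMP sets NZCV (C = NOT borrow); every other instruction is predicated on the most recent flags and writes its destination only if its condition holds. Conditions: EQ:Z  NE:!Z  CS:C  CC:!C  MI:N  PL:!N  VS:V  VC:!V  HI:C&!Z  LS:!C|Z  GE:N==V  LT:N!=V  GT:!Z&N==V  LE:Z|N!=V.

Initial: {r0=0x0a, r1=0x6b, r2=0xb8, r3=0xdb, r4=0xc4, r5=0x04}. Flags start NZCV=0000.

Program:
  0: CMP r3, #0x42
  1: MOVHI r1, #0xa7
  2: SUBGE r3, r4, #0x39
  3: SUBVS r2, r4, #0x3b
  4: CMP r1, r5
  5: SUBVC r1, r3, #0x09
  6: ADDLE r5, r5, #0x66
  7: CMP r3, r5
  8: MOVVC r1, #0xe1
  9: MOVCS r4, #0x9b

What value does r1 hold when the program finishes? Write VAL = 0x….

VAL = 0xd2

[0] flags=1010 → (cmp)
[1] flags=1010 HI?T → r1=0xa7
[2] flags=1010 GE?F → skip
[3] flags=1010 VS?F → skip
[4] flags=1010 → (cmp)
[5] flags=1010 VC?T → r1=0xd2
[6] flags=1010 LE?T → r5=0x6a
[7] flags=0011 → (cmp)
[8] flags=0011 VC?F → skip
[9] flags=0011 CS?T → r4=0x9b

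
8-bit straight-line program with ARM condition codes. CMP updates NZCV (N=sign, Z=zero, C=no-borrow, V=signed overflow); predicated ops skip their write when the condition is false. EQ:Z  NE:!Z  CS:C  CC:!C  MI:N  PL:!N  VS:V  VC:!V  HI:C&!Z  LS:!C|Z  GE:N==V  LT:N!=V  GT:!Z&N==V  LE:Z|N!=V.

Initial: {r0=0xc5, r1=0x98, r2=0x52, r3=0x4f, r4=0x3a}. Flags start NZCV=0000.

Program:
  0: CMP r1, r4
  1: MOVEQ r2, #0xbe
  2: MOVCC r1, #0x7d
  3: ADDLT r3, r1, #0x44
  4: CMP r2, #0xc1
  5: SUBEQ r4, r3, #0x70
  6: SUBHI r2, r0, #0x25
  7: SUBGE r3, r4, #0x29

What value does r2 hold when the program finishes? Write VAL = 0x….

VAL = 0x52

0: ✓ CMP  NZCV=0011
1: · MOVEQ
2: · MOVCC
3: ✓ ADDLT  r3←0xdc
4: ✓ CMP  NZCV=1001
5: · SUBEQ
6: · SUBHI
7: ✓ SUBGE  r3←0x11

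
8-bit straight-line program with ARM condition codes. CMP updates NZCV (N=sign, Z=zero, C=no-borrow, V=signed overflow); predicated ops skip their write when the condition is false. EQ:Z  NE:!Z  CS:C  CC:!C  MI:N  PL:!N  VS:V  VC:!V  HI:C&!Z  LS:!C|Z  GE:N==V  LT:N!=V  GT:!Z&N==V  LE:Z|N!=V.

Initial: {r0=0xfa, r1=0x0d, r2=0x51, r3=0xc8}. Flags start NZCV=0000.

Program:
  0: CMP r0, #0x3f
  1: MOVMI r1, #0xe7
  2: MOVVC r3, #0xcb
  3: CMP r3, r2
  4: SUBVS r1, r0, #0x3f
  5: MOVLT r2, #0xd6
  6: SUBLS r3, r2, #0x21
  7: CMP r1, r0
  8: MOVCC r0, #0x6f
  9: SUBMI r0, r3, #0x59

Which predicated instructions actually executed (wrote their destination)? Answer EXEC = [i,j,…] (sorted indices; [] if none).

EXEC = [1,2,4,5,8,9]

0: ✓ CMP  NZCV=1010
1: ✓ MOVMI  r1←0xe7
2: ✓ MOVVC  r3←0xcb
3: ✓ CMP  NZCV=0011
4: ✓ SUBVS  r1←0xbb
5: ✓ MOVLT  r2←0xd6
6: · SUBLS
7: ✓ CMP  NZCV=1000
8: ✓ MOVCC  r0←0x6f
9: ✓ SUBMI  r0←0x72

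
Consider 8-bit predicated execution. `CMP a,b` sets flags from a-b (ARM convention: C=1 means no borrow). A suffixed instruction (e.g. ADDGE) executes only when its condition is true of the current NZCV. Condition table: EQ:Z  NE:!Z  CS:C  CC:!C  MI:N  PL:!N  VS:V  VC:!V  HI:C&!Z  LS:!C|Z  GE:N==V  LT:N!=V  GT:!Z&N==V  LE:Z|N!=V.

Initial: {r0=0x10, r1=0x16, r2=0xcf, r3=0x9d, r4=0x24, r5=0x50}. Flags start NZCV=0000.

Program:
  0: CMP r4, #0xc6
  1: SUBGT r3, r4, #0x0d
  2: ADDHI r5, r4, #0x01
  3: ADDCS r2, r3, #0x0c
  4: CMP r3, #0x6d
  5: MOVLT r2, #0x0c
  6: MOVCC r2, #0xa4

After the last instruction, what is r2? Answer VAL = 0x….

[0] flags=0000 → (cmp)
[1] flags=0000 GT?T → r3=0x17
[2] flags=0000 HI?F → skip
[3] flags=0000 CS?F → skip
[4] flags=1000 → (cmp)
[5] flags=1000 LT?T → r2=0x0c
[6] flags=1000 CC?T → r2=0xa4

VAL = 0xa4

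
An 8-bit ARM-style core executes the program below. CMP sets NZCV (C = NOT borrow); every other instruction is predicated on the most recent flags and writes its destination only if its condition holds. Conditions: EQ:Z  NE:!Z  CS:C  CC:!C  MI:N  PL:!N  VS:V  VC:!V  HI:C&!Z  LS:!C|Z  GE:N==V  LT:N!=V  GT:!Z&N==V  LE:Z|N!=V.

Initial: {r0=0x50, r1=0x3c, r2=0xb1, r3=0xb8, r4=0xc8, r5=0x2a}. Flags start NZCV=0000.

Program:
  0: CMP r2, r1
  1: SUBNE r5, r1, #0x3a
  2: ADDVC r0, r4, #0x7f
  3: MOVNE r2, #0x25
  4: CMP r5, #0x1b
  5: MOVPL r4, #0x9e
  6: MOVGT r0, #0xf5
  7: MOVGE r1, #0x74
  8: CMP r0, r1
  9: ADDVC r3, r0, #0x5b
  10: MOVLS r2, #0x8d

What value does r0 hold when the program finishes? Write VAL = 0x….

VAL = 0x50

[0] flags=0011 → (cmp)
[1] flags=0011 NE?T → r5=0x02
[2] flags=0011 VC?F → skip
[3] flags=0011 NE?T → r2=0x25
[4] flags=1000 → (cmp)
[5] flags=1000 PL?F → skip
[6] flags=1000 GT?F → skip
[7] flags=1000 GE?F → skip
[8] flags=0010 → (cmp)
[9] flags=0010 VC?T → r3=0xab
[10] flags=0010 LS?F → skip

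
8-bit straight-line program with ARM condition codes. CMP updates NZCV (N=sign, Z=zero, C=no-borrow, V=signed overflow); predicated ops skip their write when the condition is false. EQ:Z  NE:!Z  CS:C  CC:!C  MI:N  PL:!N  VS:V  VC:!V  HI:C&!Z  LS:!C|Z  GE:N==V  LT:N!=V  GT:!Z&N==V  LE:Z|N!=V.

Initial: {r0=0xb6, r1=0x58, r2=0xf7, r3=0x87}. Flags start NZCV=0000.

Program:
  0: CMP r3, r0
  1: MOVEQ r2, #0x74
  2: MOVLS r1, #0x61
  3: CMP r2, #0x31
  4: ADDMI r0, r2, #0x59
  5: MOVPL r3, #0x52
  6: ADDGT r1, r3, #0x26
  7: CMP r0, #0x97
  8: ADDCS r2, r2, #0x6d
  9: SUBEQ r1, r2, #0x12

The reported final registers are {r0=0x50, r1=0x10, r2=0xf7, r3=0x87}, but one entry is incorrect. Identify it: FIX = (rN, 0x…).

FIX = (r1, 0x61)

[0] flags=1000 → (cmp)
[1] flags=1000 EQ?F → skip
[2] flags=1000 LS?T → r1=0x61
[3] flags=1010 → (cmp)
[4] flags=1010 MI?T → r0=0x50
[5] flags=1010 PL?F → skip
[6] flags=1010 GT?F → skip
[7] flags=1001 → (cmp)
[8] flags=1001 CS?F → skip
[9] flags=1001 EQ?F → skip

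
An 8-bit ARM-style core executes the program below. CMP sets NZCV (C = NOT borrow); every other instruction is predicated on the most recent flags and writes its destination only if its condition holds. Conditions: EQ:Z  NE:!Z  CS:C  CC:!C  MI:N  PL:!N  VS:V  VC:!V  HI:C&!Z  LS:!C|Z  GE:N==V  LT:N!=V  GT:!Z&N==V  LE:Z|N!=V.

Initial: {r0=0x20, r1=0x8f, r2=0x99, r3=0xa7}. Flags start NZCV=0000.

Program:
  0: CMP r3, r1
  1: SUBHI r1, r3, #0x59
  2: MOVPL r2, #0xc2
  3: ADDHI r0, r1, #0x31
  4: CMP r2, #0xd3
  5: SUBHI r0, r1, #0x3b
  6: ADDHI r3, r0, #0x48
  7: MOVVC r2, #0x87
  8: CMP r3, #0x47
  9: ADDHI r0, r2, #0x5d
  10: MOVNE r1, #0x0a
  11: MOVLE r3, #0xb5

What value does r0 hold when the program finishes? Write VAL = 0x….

VAL = 0xe4

[0] flags=0010 → (cmp)
[1] flags=0010 HI?T → r1=0x4e
[2] flags=0010 PL?T → r2=0xc2
[3] flags=0010 HI?T → r0=0x7f
[4] flags=1000 → (cmp)
[5] flags=1000 HI?F → skip
[6] flags=1000 HI?F → skip
[7] flags=1000 VC?T → r2=0x87
[8] flags=0011 → (cmp)
[9] flags=0011 HI?T → r0=0xe4
[10] flags=0011 NE?T → r1=0x0a
[11] flags=0011 LE?T → r3=0xb5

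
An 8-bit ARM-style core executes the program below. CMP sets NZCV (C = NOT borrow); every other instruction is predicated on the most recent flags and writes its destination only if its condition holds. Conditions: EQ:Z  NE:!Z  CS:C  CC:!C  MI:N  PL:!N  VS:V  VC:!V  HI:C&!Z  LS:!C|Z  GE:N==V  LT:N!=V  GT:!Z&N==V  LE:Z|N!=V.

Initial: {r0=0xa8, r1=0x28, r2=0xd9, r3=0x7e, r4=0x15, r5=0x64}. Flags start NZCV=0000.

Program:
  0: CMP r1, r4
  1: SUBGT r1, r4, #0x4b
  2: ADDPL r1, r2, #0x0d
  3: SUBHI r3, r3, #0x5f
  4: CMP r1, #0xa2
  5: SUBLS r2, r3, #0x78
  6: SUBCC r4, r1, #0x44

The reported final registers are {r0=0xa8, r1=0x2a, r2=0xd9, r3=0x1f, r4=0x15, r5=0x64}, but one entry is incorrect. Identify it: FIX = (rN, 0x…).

FIX = (r1, 0xe6)

0: ✓ CMP  NZCV=0010
1: ✓ SUBGT  r1←0xca
2: ✓ ADDPL  r1←0xe6
3: ✓ SUBHI  r3←0x1f
4: ✓ CMP  NZCV=0010
5: · SUBLS
6: · SUBCC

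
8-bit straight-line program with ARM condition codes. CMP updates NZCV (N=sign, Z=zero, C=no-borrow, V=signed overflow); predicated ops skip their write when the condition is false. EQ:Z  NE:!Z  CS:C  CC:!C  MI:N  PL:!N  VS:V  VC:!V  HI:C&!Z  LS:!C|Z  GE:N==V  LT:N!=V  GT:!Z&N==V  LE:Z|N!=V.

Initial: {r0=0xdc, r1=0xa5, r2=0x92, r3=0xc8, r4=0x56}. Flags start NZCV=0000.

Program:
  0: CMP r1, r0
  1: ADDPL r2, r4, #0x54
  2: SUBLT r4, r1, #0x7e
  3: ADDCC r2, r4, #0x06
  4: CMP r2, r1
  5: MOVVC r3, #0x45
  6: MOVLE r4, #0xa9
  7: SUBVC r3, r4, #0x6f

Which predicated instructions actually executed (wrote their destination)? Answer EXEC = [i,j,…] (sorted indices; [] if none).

0: ✓ CMP  NZCV=1000
1: · ADDPL
2: ✓ SUBLT  r4←0x27
3: ✓ ADDCC  r2←0x2d
4: ✓ CMP  NZCV=1001
5: · MOVVC
6: · MOVLE
7: · SUBVC

EXEC = [2,3]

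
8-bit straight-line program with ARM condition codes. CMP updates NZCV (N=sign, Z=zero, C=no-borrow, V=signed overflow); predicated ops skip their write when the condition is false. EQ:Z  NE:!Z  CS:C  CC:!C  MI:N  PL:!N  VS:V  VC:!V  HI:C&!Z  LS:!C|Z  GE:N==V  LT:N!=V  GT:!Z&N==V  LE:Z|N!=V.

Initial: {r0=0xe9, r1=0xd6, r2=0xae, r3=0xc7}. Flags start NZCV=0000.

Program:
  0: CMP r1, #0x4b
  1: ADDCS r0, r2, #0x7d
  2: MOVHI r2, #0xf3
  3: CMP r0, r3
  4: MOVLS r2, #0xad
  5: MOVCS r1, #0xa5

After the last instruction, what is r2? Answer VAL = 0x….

VAL = 0xad

0: ✓ CMP  NZCV=1010
1: ✓ ADDCS  r0←0x2b
2: ✓ MOVHI  r2←0xf3
3: ✓ CMP  NZCV=0000
4: ✓ MOVLS  r2←0xad
5: · MOVCS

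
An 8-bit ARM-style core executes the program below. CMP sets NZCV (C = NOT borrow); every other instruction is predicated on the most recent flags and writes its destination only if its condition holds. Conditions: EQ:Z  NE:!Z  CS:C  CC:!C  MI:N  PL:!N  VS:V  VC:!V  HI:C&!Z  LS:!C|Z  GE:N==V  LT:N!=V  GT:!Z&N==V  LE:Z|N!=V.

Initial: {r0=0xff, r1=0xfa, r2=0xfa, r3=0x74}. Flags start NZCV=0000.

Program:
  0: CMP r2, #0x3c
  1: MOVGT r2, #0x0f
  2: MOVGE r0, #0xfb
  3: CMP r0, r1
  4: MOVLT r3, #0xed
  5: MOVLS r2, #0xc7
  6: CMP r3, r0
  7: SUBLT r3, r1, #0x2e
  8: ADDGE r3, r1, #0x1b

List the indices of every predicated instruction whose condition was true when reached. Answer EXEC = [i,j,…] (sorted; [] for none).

0: ✓ CMP  NZCV=1010
1: · MOVGT
2: · MOVGE
3: ✓ CMP  NZCV=0010
4: · MOVLT
5: · MOVLS
6: ✓ CMP  NZCV=0000
7: · SUBLT
8: ✓ ADDGE  r3←0x15

EXEC = [8]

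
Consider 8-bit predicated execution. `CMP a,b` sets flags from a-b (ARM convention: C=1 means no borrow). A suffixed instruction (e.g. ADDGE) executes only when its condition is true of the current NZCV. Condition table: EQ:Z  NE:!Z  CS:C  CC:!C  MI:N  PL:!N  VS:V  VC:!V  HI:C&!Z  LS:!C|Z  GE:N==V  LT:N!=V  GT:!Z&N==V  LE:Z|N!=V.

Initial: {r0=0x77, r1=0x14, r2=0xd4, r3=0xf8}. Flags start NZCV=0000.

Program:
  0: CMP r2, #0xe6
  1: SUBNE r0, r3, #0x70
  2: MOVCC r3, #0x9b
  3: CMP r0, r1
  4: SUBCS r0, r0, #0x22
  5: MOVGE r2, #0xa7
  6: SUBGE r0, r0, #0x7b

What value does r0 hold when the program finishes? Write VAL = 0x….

VAL = 0x66

0: ✓ CMP  NZCV=1000
1: ✓ SUBNE  r0←0x88
2: ✓ MOVCC  r3←0x9b
3: ✓ CMP  NZCV=0011
4: ✓ SUBCS  r0←0x66
5: · MOVGE
6: · SUBGE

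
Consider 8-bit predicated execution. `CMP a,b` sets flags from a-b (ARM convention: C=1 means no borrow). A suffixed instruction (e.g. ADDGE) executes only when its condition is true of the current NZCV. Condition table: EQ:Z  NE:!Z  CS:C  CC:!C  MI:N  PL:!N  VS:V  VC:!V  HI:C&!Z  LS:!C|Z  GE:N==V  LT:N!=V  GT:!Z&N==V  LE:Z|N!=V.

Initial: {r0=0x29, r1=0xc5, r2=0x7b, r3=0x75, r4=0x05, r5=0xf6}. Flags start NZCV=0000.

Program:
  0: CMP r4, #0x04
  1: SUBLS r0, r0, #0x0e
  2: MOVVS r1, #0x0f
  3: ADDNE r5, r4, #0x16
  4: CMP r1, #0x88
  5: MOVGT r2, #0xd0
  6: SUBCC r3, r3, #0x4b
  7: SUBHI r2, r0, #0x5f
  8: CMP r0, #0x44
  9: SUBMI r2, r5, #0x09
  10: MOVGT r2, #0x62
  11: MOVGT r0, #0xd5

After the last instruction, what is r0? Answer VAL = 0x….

[0] flags=0010 → (cmp)
[1] flags=0010 LS?F → skip
[2] flags=0010 VS?F → skip
[3] flags=0010 NE?T → r5=0x1b
[4] flags=0010 → (cmp)
[5] flags=0010 GT?T → r2=0xd0
[6] flags=0010 CC?F → skip
[7] flags=0010 HI?T → r2=0xca
[8] flags=1000 → (cmp)
[9] flags=1000 MI?T → r2=0x12
[10] flags=1000 GT?F → skip
[11] flags=1000 GT?F → skip

VAL = 0x29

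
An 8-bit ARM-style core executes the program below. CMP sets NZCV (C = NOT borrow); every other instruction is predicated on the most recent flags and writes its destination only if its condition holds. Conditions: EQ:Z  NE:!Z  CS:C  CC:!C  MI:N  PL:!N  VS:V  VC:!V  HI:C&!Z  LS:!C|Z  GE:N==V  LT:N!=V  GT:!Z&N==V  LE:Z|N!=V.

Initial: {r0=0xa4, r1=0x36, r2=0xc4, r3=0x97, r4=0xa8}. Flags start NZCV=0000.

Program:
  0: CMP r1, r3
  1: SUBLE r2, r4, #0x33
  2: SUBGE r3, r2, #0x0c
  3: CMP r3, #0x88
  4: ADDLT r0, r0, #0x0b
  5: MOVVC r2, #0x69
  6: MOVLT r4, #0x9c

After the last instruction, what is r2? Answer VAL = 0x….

VAL = 0x69

[0] flags=1001 → (cmp)
[1] flags=1001 LE?F → skip
[2] flags=1001 GE?T → r3=0xb8
[3] flags=0010 → (cmp)
[4] flags=0010 LT?F → skip
[5] flags=0010 VC?T → r2=0x69
[6] flags=0010 LT?F → skip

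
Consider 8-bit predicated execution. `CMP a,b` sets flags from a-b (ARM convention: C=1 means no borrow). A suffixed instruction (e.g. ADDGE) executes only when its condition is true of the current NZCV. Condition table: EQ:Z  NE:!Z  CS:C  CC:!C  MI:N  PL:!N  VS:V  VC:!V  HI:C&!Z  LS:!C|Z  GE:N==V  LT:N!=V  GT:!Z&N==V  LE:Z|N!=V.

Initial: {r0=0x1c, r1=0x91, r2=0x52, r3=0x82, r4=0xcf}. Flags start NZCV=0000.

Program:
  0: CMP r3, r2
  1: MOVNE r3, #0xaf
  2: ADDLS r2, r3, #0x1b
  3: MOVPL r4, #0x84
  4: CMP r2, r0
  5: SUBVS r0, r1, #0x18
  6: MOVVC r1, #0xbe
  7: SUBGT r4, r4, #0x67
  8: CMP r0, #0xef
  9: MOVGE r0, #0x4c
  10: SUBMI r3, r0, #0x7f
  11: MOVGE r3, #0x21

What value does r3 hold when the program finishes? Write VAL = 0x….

VAL = 0x21

[0] flags=0011 → (cmp)
[1] flags=0011 NE?T → r3=0xaf
[2] flags=0011 LS?F → skip
[3] flags=0011 PL?T → r4=0x84
[4] flags=0010 → (cmp)
[5] flags=0010 VS?F → skip
[6] flags=0010 VC?T → r1=0xbe
[7] flags=0010 GT?T → r4=0x1d
[8] flags=0000 → (cmp)
[9] flags=0000 GE?T → r0=0x4c
[10] flags=0000 MI?F → skip
[11] flags=0000 GE?T → r3=0x21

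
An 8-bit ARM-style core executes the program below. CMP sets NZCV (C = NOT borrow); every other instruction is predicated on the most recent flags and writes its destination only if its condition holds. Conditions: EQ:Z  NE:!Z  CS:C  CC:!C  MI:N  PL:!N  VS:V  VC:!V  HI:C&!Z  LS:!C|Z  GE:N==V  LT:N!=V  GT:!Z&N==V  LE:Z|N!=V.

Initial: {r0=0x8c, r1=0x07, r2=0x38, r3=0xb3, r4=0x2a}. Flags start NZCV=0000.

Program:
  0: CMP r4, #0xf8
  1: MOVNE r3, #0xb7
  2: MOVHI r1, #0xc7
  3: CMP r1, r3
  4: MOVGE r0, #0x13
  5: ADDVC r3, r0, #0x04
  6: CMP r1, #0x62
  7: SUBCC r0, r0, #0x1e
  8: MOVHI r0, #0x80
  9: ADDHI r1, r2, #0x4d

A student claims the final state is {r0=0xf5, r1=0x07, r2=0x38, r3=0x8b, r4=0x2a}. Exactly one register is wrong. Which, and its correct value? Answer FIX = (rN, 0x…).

FIX = (r3, 0x17)

0: ✓ CMP  NZCV=0000
1: ✓ MOVNE  r3←0xb7
2: · MOVHI
3: ✓ CMP  NZCV=0000
4: ✓ MOVGE  r0←0x13
5: ✓ ADDVC  r3←0x17
6: ✓ CMP  NZCV=1000
7: ✓ SUBCC  r0←0xf5
8: · MOVHI
9: · ADDHI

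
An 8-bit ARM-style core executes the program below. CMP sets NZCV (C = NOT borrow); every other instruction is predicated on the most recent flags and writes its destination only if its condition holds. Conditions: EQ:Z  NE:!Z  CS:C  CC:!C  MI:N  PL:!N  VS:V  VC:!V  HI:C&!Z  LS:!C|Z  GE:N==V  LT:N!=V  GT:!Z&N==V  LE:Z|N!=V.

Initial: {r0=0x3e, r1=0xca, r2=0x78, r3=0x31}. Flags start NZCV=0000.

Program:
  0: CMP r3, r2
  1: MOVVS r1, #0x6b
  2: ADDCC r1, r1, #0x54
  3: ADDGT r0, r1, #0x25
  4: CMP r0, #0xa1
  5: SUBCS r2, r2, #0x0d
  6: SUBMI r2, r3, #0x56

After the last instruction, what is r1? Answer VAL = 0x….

VAL = 0x1e

0: ✓ CMP  NZCV=1000
1: · MOVVS
2: ✓ ADDCC  r1←0x1e
3: · ADDGT
4: ✓ CMP  NZCV=1001
5: · SUBCS
6: ✓ SUBMI  r2←0xdb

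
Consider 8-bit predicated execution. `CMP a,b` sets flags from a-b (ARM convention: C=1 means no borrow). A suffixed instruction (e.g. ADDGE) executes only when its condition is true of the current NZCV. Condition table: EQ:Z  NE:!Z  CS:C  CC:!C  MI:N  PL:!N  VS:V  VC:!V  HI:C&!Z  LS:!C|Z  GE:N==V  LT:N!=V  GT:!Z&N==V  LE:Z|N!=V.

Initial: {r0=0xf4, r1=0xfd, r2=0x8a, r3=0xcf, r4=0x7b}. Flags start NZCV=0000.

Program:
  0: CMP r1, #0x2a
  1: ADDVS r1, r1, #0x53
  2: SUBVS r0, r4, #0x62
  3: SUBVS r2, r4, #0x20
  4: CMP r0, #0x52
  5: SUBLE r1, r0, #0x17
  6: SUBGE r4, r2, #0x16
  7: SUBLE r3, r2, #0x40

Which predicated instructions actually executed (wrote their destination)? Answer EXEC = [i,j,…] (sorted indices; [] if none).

EXEC = [5,7]

[0] flags=1010 → (cmp)
[1] flags=1010 VS?F → skip
[2] flags=1010 VS?F → skip
[3] flags=1010 VS?F → skip
[4] flags=1010 → (cmp)
[5] flags=1010 LE?T → r1=0xdd
[6] flags=1010 GE?F → skip
[7] flags=1010 LE?T → r3=0x4a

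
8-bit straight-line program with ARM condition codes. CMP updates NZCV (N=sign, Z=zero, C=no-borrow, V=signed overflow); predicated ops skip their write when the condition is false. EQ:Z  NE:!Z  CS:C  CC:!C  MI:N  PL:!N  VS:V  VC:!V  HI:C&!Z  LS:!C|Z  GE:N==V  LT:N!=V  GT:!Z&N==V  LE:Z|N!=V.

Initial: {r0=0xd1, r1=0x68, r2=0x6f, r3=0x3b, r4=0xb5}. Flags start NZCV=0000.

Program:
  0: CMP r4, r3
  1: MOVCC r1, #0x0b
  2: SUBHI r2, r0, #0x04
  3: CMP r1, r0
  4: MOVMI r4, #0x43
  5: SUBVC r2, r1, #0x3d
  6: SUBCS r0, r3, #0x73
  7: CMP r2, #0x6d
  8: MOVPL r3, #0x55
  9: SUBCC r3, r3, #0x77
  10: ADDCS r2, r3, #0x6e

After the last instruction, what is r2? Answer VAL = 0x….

0: ✓ CMP  NZCV=0011
1: · MOVCC
2: ✓ SUBHI  r2←0xcd
3: ✓ CMP  NZCV=1001
4: ✓ MOVMI  r4←0x43
5: · SUBVC
6: · SUBCS
7: ✓ CMP  NZCV=0011
8: ✓ MOVPL  r3←0x55
9: · SUBCC
10: ✓ ADDCS  r2←0xc3

VAL = 0xc3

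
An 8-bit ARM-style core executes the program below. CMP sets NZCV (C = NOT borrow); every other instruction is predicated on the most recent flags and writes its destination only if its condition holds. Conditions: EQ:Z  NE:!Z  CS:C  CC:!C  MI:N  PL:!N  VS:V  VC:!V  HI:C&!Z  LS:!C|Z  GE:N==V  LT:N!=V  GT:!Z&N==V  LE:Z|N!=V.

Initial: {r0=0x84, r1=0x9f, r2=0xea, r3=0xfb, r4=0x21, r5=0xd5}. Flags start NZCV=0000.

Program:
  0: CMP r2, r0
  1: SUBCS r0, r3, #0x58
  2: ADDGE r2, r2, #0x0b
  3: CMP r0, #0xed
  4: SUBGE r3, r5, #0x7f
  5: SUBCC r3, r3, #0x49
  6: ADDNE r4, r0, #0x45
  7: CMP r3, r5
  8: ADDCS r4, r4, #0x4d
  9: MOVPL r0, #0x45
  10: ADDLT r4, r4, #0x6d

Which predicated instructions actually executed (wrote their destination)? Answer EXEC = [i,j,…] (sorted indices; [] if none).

EXEC = [1,2,5,6,10]

0: ✓ CMP  NZCV=0010
1: ✓ SUBCS  r0←0xa3
2: ✓ ADDGE  r2←0xf5
3: ✓ CMP  NZCV=1000
4: · SUBGE
5: ✓ SUBCC  r3←0xb2
6: ✓ ADDNE  r4←0xe8
7: ✓ CMP  NZCV=1000
8: · ADDCS
9: · MOVPL
10: ✓ ADDLT  r4←0x55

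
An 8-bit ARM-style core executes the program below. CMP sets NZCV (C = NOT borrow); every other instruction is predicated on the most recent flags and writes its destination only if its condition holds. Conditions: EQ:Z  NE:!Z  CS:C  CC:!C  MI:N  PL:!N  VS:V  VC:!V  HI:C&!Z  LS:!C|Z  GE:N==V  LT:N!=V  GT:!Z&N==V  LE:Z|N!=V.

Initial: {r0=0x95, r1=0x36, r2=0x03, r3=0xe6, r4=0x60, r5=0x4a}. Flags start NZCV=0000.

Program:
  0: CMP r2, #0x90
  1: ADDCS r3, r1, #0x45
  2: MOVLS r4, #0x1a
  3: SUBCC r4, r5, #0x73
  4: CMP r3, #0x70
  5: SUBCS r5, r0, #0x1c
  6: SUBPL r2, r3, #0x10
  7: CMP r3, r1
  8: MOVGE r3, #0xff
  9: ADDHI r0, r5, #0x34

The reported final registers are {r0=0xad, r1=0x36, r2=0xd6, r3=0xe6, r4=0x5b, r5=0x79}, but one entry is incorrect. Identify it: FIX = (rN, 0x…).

0: ✓ CMP  NZCV=0000
1: · ADDCS
2: ✓ MOVLS  r4←0x1a
3: ✓ SUBCC  r4←0xd7
4: ✓ CMP  NZCV=0011
5: ✓ SUBCS  r5←0x79
6: ✓ SUBPL  r2←0xd6
7: ✓ CMP  NZCV=1010
8: · MOVGE
9: ✓ ADDHI  r0←0xad

FIX = (r4, 0xd7)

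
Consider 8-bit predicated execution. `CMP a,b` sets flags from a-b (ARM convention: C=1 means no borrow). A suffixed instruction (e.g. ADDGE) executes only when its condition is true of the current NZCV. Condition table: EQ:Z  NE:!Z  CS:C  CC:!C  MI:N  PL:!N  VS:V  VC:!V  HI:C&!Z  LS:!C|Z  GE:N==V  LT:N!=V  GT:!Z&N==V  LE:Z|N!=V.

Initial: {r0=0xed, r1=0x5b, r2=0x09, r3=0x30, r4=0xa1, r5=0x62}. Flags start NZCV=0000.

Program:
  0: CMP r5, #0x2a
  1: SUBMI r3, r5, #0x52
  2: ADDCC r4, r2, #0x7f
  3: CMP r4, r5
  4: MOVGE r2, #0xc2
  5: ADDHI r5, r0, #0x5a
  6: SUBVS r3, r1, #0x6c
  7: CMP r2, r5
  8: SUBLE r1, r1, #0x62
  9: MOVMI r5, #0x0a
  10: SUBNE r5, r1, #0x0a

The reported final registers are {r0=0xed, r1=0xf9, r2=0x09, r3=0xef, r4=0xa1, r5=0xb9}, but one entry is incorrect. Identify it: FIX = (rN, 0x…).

[0] flags=0010 → (cmp)
[1] flags=0010 MI?F → skip
[2] flags=0010 CC?F → skip
[3] flags=0011 → (cmp)
[4] flags=0011 GE?F → skip
[5] flags=0011 HI?T → r5=0x47
[6] flags=0011 VS?T → r3=0xef
[7] flags=1000 → (cmp)
[8] flags=1000 LE?T → r1=0xf9
[9] flags=1000 MI?T → r5=0x0a
[10] flags=1000 NE?T → r5=0xef

FIX = (r5, 0xef)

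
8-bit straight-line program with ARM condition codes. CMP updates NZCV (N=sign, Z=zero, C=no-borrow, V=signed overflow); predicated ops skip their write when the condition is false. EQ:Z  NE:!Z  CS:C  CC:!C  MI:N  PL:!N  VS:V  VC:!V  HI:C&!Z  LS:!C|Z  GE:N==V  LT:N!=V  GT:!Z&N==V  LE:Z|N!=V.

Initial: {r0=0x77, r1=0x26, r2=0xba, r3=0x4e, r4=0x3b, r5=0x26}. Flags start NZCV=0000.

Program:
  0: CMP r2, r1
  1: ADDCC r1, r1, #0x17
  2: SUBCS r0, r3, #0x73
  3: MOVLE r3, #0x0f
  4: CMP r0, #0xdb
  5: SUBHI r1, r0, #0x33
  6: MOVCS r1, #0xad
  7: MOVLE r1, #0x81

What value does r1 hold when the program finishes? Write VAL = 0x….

VAL = 0x81

0: ✓ CMP  NZCV=1010
1: · ADDCC
2: ✓ SUBCS  r0←0xdb
3: ✓ MOVLE  r3←0x0f
4: ✓ CMP  NZCV=0110
5: · SUBHI
6: ✓ MOVCS  r1←0xad
7: ✓ MOVLE  r1←0x81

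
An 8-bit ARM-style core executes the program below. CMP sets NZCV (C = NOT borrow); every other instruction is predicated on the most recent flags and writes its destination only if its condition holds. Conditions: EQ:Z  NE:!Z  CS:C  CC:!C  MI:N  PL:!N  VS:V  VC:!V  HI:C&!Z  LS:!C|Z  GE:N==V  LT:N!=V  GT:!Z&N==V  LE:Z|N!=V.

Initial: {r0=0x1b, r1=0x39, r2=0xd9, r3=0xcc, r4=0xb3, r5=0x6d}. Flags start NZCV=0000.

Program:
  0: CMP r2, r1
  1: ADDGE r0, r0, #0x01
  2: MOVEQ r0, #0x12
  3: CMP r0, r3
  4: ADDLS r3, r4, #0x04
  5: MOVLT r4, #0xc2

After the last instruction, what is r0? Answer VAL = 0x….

VAL = 0x1b

0: ✓ CMP  NZCV=1010
1: · ADDGE
2: · MOVEQ
3: ✓ CMP  NZCV=0000
4: ✓ ADDLS  r3←0xb7
5: · MOVLT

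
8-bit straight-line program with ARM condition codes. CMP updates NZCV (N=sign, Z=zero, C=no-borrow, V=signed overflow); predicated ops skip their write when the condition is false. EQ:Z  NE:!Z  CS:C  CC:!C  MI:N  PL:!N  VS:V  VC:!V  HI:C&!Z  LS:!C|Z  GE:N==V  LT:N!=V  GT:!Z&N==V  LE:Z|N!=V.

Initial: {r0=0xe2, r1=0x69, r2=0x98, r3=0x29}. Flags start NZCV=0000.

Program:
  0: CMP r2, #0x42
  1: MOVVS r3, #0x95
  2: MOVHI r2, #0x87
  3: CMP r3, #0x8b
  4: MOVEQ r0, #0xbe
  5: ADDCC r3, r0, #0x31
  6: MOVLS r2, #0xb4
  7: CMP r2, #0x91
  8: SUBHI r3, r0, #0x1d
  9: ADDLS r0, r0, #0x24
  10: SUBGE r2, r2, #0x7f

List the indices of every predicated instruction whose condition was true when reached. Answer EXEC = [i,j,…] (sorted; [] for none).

0: ✓ CMP  NZCV=0011
1: ✓ MOVVS  r3←0x95
2: ✓ MOVHI  r2←0x87
3: ✓ CMP  NZCV=0010
4: · MOVEQ
5: · ADDCC
6: · MOVLS
7: ✓ CMP  NZCV=1000
8: · SUBHI
9: ✓ ADDLS  r0←0x06
10: · SUBGE

EXEC = [1,2,9]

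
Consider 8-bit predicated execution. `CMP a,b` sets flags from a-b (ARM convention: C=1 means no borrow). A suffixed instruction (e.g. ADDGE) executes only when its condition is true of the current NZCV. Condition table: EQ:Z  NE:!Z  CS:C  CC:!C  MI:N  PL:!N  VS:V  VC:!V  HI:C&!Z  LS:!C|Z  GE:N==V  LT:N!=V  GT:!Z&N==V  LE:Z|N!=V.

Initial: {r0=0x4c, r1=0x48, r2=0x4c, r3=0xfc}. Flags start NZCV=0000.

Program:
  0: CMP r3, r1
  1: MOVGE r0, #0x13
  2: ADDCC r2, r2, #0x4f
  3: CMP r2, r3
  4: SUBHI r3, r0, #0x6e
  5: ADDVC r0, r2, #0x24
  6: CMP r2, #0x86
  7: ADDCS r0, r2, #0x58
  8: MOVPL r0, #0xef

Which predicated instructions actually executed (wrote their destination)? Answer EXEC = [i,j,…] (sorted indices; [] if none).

EXEC = [5]

[0] flags=1010 → (cmp)
[1] flags=1010 GE?F → skip
[2] flags=1010 CC?F → skip
[3] flags=0000 → (cmp)
[4] flags=0000 HI?F → skip
[5] flags=0000 VC?T → r0=0x70
[6] flags=1001 → (cmp)
[7] flags=1001 CS?F → skip
[8] flags=1001 PL?F → skip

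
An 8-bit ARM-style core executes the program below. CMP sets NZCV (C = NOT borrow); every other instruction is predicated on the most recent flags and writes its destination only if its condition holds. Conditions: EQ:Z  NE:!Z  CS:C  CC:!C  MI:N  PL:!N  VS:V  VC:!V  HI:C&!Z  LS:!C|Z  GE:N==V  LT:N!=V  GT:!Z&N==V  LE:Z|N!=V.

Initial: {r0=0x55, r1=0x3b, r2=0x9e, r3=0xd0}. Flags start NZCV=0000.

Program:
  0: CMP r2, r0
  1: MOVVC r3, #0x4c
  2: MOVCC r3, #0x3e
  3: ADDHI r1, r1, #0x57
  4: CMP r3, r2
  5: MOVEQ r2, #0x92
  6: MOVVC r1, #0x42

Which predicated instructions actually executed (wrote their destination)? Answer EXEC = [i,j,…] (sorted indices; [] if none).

[0] flags=0011 → (cmp)
[1] flags=0011 VC?F → skip
[2] flags=0011 CC?F → skip
[3] flags=0011 HI?T → r1=0x92
[4] flags=0010 → (cmp)
[5] flags=0010 EQ?F → skip
[6] flags=0010 VC?T → r1=0x42

EXEC = [3,6]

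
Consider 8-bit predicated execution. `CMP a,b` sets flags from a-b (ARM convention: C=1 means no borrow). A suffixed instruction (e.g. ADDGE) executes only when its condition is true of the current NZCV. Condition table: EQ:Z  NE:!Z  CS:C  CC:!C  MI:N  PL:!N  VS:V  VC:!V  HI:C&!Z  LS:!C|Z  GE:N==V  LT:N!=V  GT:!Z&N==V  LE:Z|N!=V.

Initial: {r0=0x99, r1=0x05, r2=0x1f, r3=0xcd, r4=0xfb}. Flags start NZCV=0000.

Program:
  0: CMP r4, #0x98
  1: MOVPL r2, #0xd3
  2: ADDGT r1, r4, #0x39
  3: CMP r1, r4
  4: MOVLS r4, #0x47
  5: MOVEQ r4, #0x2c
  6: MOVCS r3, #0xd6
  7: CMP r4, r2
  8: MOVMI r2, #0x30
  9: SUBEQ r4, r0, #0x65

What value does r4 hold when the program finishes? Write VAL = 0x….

0: ✓ CMP  NZCV=0010
1: ✓ MOVPL  r2←0xd3
2: ✓ ADDGT  r1←0x34
3: ✓ CMP  NZCV=0000
4: ✓ MOVLS  r4←0x47
5: · MOVEQ
6: · MOVCS
7: ✓ CMP  NZCV=0000
8: · MOVMI
9: · SUBEQ

VAL = 0x47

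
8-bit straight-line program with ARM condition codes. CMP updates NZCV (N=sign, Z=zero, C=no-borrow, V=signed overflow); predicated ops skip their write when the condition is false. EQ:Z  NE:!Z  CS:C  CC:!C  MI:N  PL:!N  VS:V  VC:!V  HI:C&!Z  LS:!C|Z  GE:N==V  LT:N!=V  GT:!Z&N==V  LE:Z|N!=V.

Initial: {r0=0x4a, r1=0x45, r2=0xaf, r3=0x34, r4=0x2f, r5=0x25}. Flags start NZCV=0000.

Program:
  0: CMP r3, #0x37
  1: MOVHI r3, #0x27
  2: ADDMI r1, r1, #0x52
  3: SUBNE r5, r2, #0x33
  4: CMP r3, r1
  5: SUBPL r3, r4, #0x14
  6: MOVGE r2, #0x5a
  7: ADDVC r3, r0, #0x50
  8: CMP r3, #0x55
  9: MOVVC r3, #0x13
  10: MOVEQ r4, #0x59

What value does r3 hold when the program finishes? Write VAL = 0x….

0: ✓ CMP  NZCV=1000
1: · MOVHI
2: ✓ ADDMI  r1←0x97
3: ✓ SUBNE  r5←0x7c
4: ✓ CMP  NZCV=1001
5: · SUBPL
6: ✓ MOVGE  r2←0x5a
7: · ADDVC
8: ✓ CMP  NZCV=1000
9: ✓ MOVVC  r3←0x13
10: · MOVEQ

VAL = 0x13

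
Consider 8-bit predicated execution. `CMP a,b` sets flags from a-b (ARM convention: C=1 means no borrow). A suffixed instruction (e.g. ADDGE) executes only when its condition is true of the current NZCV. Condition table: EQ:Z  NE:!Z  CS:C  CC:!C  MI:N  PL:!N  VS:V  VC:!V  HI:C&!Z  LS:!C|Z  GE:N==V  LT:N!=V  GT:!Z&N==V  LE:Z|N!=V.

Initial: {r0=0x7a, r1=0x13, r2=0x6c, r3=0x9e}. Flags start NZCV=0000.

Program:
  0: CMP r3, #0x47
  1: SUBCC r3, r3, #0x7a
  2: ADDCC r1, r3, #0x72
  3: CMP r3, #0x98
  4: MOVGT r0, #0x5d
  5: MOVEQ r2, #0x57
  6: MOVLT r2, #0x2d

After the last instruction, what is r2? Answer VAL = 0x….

VAL = 0x6c

[0] flags=0011 → (cmp)
[1] flags=0011 CC?F → skip
[2] flags=0011 CC?F → skip
[3] flags=0010 → (cmp)
[4] flags=0010 GT?T → r0=0x5d
[5] flags=0010 EQ?F → skip
[6] flags=0010 LT?F → skip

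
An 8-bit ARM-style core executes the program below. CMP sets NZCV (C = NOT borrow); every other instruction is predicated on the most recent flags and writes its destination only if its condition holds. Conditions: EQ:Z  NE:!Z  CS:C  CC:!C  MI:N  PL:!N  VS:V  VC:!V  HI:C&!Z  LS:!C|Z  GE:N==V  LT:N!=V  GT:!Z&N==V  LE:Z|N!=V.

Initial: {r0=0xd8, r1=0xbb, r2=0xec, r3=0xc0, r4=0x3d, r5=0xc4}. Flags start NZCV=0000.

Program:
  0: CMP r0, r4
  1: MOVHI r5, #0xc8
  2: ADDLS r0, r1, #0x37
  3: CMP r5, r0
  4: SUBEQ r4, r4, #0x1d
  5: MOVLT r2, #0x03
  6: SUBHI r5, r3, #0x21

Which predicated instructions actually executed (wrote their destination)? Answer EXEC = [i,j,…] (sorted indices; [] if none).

0: ✓ CMP  NZCV=1010
1: ✓ MOVHI  r5←0xc8
2: · ADDLS
3: ✓ CMP  NZCV=1000
4: · SUBEQ
5: ✓ MOVLT  r2←0x03
6: · SUBHI

EXEC = [1,5]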